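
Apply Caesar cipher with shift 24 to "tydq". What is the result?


Caesar cipher: shift "tydq" by 24
  't' (pos 19) + 24 = pos 17 = 'r'
  'y' (pos 24) + 24 = pos 22 = 'w'
  'd' (pos 3) + 24 = pos 1 = 'b'
  'q' (pos 16) + 24 = pos 14 = 'o'
Result: rwbo

rwbo


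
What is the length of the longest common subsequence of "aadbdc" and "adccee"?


LCS of "aadbdc" and "adccee"
DP table:
           a    d    c    c    e    e
      0    0    0    0    0    0    0
  a   0    1    1    1    1    1    1
  a   0    1    1    1    1    1    1
  d   0    1    2    2    2    2    2
  b   0    1    2    2    2    2    2
  d   0    1    2    2    2    2    2
  c   0    1    2    3    3    3    3
LCS length = dp[6][6] = 3

3


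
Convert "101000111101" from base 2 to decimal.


Input: "101000111101" in base 2
Positional expansion:
  Digit '1' (value 1) x 2^11 = 2048
  Digit '0' (value 0) x 2^10 = 0
  Digit '1' (value 1) x 2^9 = 512
  Digit '0' (value 0) x 2^8 = 0
  Digit '0' (value 0) x 2^7 = 0
  Digit '0' (value 0) x 2^6 = 0
  Digit '1' (value 1) x 2^5 = 32
  Digit '1' (value 1) x 2^4 = 16
  Digit '1' (value 1) x 2^3 = 8
  Digit '1' (value 1) x 2^2 = 4
  Digit '0' (value 0) x 2^1 = 0
  Digit '1' (value 1) x 2^0 = 1
Sum = 2621

2621


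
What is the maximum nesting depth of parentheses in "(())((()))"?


Input: "(())((()))"
Tracking depth:
  Position 0 '(': depth becomes 1
  Position 1 '(': depth becomes 2
  Position 2 ')': depth becomes 1
  Position 3 ')': depth becomes 0
  Position 4 '(': depth becomes 1
  Position 5 '(': depth becomes 2
  Position 6 '(': depth becomes 3
  Position 7 ')': depth becomes 2
  Position 8 ')': depth becomes 1
  Position 9 ')': depth becomes 0
Maximum depth reached: 3

3


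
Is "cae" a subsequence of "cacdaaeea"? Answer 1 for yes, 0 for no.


Check if "cae" is a subsequence of "cacdaaeea"
Greedy scan:
  Position 0 ('c'): matches sub[0] = 'c'
  Position 1 ('a'): matches sub[1] = 'a'
  Position 2 ('c'): no match needed
  Position 3 ('d'): no match needed
  Position 4 ('a'): no match needed
  Position 5 ('a'): no match needed
  Position 6 ('e'): matches sub[2] = 'e'
  Position 7 ('e'): no match needed
  Position 8 ('a'): no match needed
All 3 characters matched => is a subsequence

1


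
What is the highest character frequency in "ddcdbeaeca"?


Input: ddcdbeaeca
Character counts:
  'a': 2
  'b': 1
  'c': 2
  'd': 3
  'e': 2
Maximum frequency: 3

3


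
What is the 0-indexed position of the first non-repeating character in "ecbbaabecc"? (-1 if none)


Input: ecbbaabecc
Character frequencies:
  'a': 2
  'b': 3
  'c': 3
  'e': 2
Scanning left to right for freq == 1:
  Position 0 ('e'): freq=2, skip
  Position 1 ('c'): freq=3, skip
  Position 2 ('b'): freq=3, skip
  Position 3 ('b'): freq=3, skip
  Position 4 ('a'): freq=2, skip
  Position 5 ('a'): freq=2, skip
  Position 6 ('b'): freq=3, skip
  Position 7 ('e'): freq=2, skip
  Position 8 ('c'): freq=3, skip
  Position 9 ('c'): freq=3, skip
  No unique character found => answer = -1

-1


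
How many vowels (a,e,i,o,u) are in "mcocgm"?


Input: mcocgm
Checking each character:
  'm' at position 0: consonant
  'c' at position 1: consonant
  'o' at position 2: vowel (running total: 1)
  'c' at position 3: consonant
  'g' at position 4: consonant
  'm' at position 5: consonant
Total vowels: 1

1


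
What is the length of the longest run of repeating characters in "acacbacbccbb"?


Input: "acacbacbccbb"
Scanning for longest run:
  Position 1 ('c'): new char, reset run to 1
  Position 2 ('a'): new char, reset run to 1
  Position 3 ('c'): new char, reset run to 1
  Position 4 ('b'): new char, reset run to 1
  Position 5 ('a'): new char, reset run to 1
  Position 6 ('c'): new char, reset run to 1
  Position 7 ('b'): new char, reset run to 1
  Position 8 ('c'): new char, reset run to 1
  Position 9 ('c'): continues run of 'c', length=2
  Position 10 ('b'): new char, reset run to 1
  Position 11 ('b'): continues run of 'b', length=2
Longest run: 'c' with length 2

2


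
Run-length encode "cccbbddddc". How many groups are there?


Input: cccbbddddc
Scanning for consecutive runs:
  Group 1: 'c' x 3 (positions 0-2)
  Group 2: 'b' x 2 (positions 3-4)
  Group 3: 'd' x 4 (positions 5-8)
  Group 4: 'c' x 1 (positions 9-9)
Total groups: 4

4


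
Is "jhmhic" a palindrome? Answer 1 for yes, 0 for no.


Input: jhmhic
Reversed: cihmhj
  Compare pos 0 ('j') with pos 5 ('c'): MISMATCH
  Compare pos 1 ('h') with pos 4 ('i'): MISMATCH
  Compare pos 2 ('m') with pos 3 ('h'): MISMATCH
Result: not a palindrome

0


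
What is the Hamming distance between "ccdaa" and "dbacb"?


Comparing "ccdaa" and "dbacb" position by position:
  Position 0: 'c' vs 'd' => differ
  Position 1: 'c' vs 'b' => differ
  Position 2: 'd' vs 'a' => differ
  Position 3: 'a' vs 'c' => differ
  Position 4: 'a' vs 'b' => differ
Total differences (Hamming distance): 5

5


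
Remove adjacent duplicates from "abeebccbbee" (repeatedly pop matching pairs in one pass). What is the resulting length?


Input: abeebccbbee
Stack-based adjacent duplicate removal:
  Read 'a': push. Stack: a
  Read 'b': push. Stack: ab
  Read 'e': push. Stack: abe
  Read 'e': matches stack top 'e' => pop. Stack: ab
  Read 'b': matches stack top 'b' => pop. Stack: a
  Read 'c': push. Stack: ac
  Read 'c': matches stack top 'c' => pop. Stack: a
  Read 'b': push. Stack: ab
  Read 'b': matches stack top 'b' => pop. Stack: a
  Read 'e': push. Stack: ae
  Read 'e': matches stack top 'e' => pop. Stack: a
Final stack: "a" (length 1)

1


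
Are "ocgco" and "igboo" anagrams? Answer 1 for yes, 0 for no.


Strings: "ocgco", "igboo"
Sorted first:  ccgoo
Sorted second: bgioo
Differ at position 0: 'c' vs 'b' => not anagrams

0


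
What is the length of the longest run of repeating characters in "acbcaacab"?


Input: "acbcaacab"
Scanning for longest run:
  Position 1 ('c'): new char, reset run to 1
  Position 2 ('b'): new char, reset run to 1
  Position 3 ('c'): new char, reset run to 1
  Position 4 ('a'): new char, reset run to 1
  Position 5 ('a'): continues run of 'a', length=2
  Position 6 ('c'): new char, reset run to 1
  Position 7 ('a'): new char, reset run to 1
  Position 8 ('b'): new char, reset run to 1
Longest run: 'a' with length 2

2


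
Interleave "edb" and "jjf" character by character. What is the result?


Interleaving "edb" and "jjf":
  Position 0: 'e' from first, 'j' from second => "ej"
  Position 1: 'd' from first, 'j' from second => "dj"
  Position 2: 'b' from first, 'f' from second => "bf"
Result: ejdjbf

ejdjbf


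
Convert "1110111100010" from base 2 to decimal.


Input: "1110111100010" in base 2
Positional expansion:
  Digit '1' (value 1) x 2^12 = 4096
  Digit '1' (value 1) x 2^11 = 2048
  Digit '1' (value 1) x 2^10 = 1024
  Digit '0' (value 0) x 2^9 = 0
  Digit '1' (value 1) x 2^8 = 256
  Digit '1' (value 1) x 2^7 = 128
  Digit '1' (value 1) x 2^6 = 64
  Digit '1' (value 1) x 2^5 = 32
  Digit '0' (value 0) x 2^4 = 0
  Digit '0' (value 0) x 2^3 = 0
  Digit '0' (value 0) x 2^2 = 0
  Digit '1' (value 1) x 2^1 = 2
  Digit '0' (value 0) x 2^0 = 0
Sum = 7650

7650


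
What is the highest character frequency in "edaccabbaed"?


Input: edaccabbaed
Character counts:
  'a': 3
  'b': 2
  'c': 2
  'd': 2
  'e': 2
Maximum frequency: 3

3


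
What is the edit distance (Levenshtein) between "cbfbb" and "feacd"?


Computing edit distance: "cbfbb" -> "feacd"
DP table:
           f    e    a    c    d
      0    1    2    3    4    5
  c   1    1    2    3    3    4
  b   2    2    2    3    4    4
  f   3    2    3    3    4    5
  b   4    3    3    4    4    5
  b   5    4    4    4    5    5
Edit distance = dp[5][5] = 5

5


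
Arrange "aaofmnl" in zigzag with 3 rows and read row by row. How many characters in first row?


Zigzag "aaofmnl" into 3 rows:
Placing characters:
  'a' => row 0
  'a' => row 1
  'o' => row 2
  'f' => row 1
  'm' => row 0
  'n' => row 1
  'l' => row 2
Rows:
  Row 0: "am"
  Row 1: "afn"
  Row 2: "ol"
First row length: 2

2


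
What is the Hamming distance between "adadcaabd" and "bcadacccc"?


Comparing "adadcaabd" and "bcadacccc" position by position:
  Position 0: 'a' vs 'b' => differ
  Position 1: 'd' vs 'c' => differ
  Position 2: 'a' vs 'a' => same
  Position 3: 'd' vs 'd' => same
  Position 4: 'c' vs 'a' => differ
  Position 5: 'a' vs 'c' => differ
  Position 6: 'a' vs 'c' => differ
  Position 7: 'b' vs 'c' => differ
  Position 8: 'd' vs 'c' => differ
Total differences (Hamming distance): 7

7


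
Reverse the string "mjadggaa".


Input: mjadggaa
Reading characters right to left:
  Position 7: 'a'
  Position 6: 'a'
  Position 5: 'g'
  Position 4: 'g'
  Position 3: 'd'
  Position 2: 'a'
  Position 1: 'j'
  Position 0: 'm'
Reversed: aaggdajm

aaggdajm


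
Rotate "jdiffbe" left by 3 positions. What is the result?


Input: "jdiffbe", rotate left by 3
First 3 characters: "jdi"
Remaining characters: "ffbe"
Concatenate remaining + first: "ffbe" + "jdi" = "ffbejdi"

ffbejdi


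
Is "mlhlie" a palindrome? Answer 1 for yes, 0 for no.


Input: mlhlie
Reversed: eilhlm
  Compare pos 0 ('m') with pos 5 ('e'): MISMATCH
  Compare pos 1 ('l') with pos 4 ('i'): MISMATCH
  Compare pos 2 ('h') with pos 3 ('l'): MISMATCH
Result: not a palindrome

0


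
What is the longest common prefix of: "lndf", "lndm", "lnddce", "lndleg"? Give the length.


Words: lndf, lndm, lnddce, lndleg
  Position 0: all 'l' => match
  Position 1: all 'n' => match
  Position 2: all 'd' => match
  Position 3: ('f', 'm', 'd', 'l') => mismatch, stop
LCP = "lnd" (length 3)

3


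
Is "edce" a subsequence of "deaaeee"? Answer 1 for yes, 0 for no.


Check if "edce" is a subsequence of "deaaeee"
Greedy scan:
  Position 0 ('d'): no match needed
  Position 1 ('e'): matches sub[0] = 'e'
  Position 2 ('a'): no match needed
  Position 3 ('a'): no match needed
  Position 4 ('e'): no match needed
  Position 5 ('e'): no match needed
  Position 6 ('e'): no match needed
Only matched 1/4 characters => not a subsequence

0


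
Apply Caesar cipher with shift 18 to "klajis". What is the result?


Caesar cipher: shift "klajis" by 18
  'k' (pos 10) + 18 = pos 2 = 'c'
  'l' (pos 11) + 18 = pos 3 = 'd'
  'a' (pos 0) + 18 = pos 18 = 's'
  'j' (pos 9) + 18 = pos 1 = 'b'
  'i' (pos 8) + 18 = pos 0 = 'a'
  's' (pos 18) + 18 = pos 10 = 'k'
Result: cdsbak

cdsbak


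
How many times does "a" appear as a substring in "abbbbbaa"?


Searching for "a" in "abbbbbaa"
Scanning each position:
  Position 0: "a" => MATCH
  Position 1: "b" => no
  Position 2: "b" => no
  Position 3: "b" => no
  Position 4: "b" => no
  Position 5: "b" => no
  Position 6: "a" => MATCH
  Position 7: "a" => MATCH
Total occurrences: 3

3


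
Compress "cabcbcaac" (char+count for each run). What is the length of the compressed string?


Input: cabcbcaac
Runs:
  'c' x 1 => "c1"
  'a' x 1 => "a1"
  'b' x 1 => "b1"
  'c' x 1 => "c1"
  'b' x 1 => "b1"
  'c' x 1 => "c1"
  'a' x 2 => "a2"
  'c' x 1 => "c1"
Compressed: "c1a1b1c1b1c1a2c1"
Compressed length: 16

16


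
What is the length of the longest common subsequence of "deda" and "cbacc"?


LCS of "deda" and "cbacc"
DP table:
           c    b    a    c    c
      0    0    0    0    0    0
  d   0    0    0    0    0    0
  e   0    0    0    0    0    0
  d   0    0    0    0    0    0
  a   0    0    0    1    1    1
LCS length = dp[4][5] = 1

1


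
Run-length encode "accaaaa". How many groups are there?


Input: accaaaa
Scanning for consecutive runs:
  Group 1: 'a' x 1 (positions 0-0)
  Group 2: 'c' x 2 (positions 1-2)
  Group 3: 'a' x 4 (positions 3-6)
Total groups: 3

3


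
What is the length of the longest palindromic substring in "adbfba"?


Input: "adbfba"
Checking substrings for palindromes:
  [2:5] "bfb" (len 3) => palindrome
Longest palindromic substring: "bfb" with length 3

3


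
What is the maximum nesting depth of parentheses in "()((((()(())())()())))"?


Input: "()((((()(())())()())))"
Tracking depth:
  Position 0 '(': depth becomes 1
  Position 1 ')': depth becomes 0
  Position 2 '(': depth becomes 1
  Position 3 '(': depth becomes 2
  Position 4 '(': depth becomes 3
  Position 5 '(': depth becomes 4
  Position 6 '(': depth becomes 5
  Position 7 ')': depth becomes 4
  Position 8 '(': depth becomes 5
  Position 9 '(': depth becomes 6
  Position 10 ')': depth becomes 5
  Position 11 ')': depth becomes 4
  Position 12 '(': depth becomes 5
  Position 13 ')': depth becomes 4
  Position 14 ')': depth becomes 3
  Position 15 '(': depth becomes 4
  Position 16 ')': depth becomes 3
  Position 17 '(': depth becomes 4
  Position 18 ')': depth becomes 3
  Position 19 ')': depth becomes 2
  Position 20 ')': depth becomes 1
  Position 21 ')': depth becomes 0
Maximum depth reached: 6

6


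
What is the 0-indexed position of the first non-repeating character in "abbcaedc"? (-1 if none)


Input: abbcaedc
Character frequencies:
  'a': 2
  'b': 2
  'c': 2
  'd': 1
  'e': 1
Scanning left to right for freq == 1:
  Position 0 ('a'): freq=2, skip
  Position 1 ('b'): freq=2, skip
  Position 2 ('b'): freq=2, skip
  Position 3 ('c'): freq=2, skip
  Position 4 ('a'): freq=2, skip
  Position 5 ('e'): unique! => answer = 5

5


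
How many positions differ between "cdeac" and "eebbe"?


Comparing "cdeac" and "eebbe" position by position:
  Position 0: 'c' vs 'e' => DIFFER
  Position 1: 'd' vs 'e' => DIFFER
  Position 2: 'e' vs 'b' => DIFFER
  Position 3: 'a' vs 'b' => DIFFER
  Position 4: 'c' vs 'e' => DIFFER
Positions that differ: 5

5


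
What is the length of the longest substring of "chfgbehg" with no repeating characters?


Input: "chfgbehg"
Sliding window (track last position of each char):
  Position 0 ('c'): window [0,0] length 1 -- new best
  Position 1 ('h'): window [0,1] length 2 -- new best
  Position 2 ('f'): window [0,2] length 3 -- new best
  Position 3 ('g'): window [0,3] length 4 -- new best
  Position 4 ('b'): window [0,4] length 5 -- new best
  Position 5 ('e'): window [0,5] length 6 -- new best
  Position 6 ('h'): repeat (last at 1), move window start to 2
  Position 6 ('h'): window [2,6] length 5
  Position 7 ('g'): repeat (last at 3), move window start to 4
  Position 7 ('g'): window [4,7] length 4
Longest substring with no repeats: "chfgbe" with length 6

6


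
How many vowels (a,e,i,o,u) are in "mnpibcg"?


Input: mnpibcg
Checking each character:
  'm' at position 0: consonant
  'n' at position 1: consonant
  'p' at position 2: consonant
  'i' at position 3: vowel (running total: 1)
  'b' at position 4: consonant
  'c' at position 5: consonant
  'g' at position 6: consonant
Total vowels: 1

1


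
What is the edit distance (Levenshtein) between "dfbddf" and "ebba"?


Computing edit distance: "dfbddf" -> "ebba"
DP table:
           e    b    b    a
      0    1    2    3    4
  d   1    1    2    3    4
  f   2    2    2    3    4
  b   3    3    2    2    3
  d   4    4    3    3    3
  d   5    5    4    4    4
  f   6    6    5    5    5
Edit distance = dp[6][4] = 5

5


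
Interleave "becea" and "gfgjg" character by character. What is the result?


Interleaving "becea" and "gfgjg":
  Position 0: 'b' from first, 'g' from second => "bg"
  Position 1: 'e' from first, 'f' from second => "ef"
  Position 2: 'c' from first, 'g' from second => "cg"
  Position 3: 'e' from first, 'j' from second => "ej"
  Position 4: 'a' from first, 'g' from second => "ag"
Result: bgefcgejag

bgefcgejag


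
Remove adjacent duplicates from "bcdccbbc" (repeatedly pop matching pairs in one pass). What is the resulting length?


Input: bcdccbbc
Stack-based adjacent duplicate removal:
  Read 'b': push. Stack: b
  Read 'c': push. Stack: bc
  Read 'd': push. Stack: bcd
  Read 'c': push. Stack: bcdc
  Read 'c': matches stack top 'c' => pop. Stack: bcd
  Read 'b': push. Stack: bcdb
  Read 'b': matches stack top 'b' => pop. Stack: bcd
  Read 'c': push. Stack: bcdc
Final stack: "bcdc" (length 4)

4


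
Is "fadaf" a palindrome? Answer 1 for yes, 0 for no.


Input: fadaf
Reversed: fadaf
  Compare pos 0 ('f') with pos 4 ('f'): match
  Compare pos 1 ('a') with pos 3 ('a'): match
Result: palindrome

1


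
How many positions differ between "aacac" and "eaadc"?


Comparing "aacac" and "eaadc" position by position:
  Position 0: 'a' vs 'e' => DIFFER
  Position 1: 'a' vs 'a' => same
  Position 2: 'c' vs 'a' => DIFFER
  Position 3: 'a' vs 'd' => DIFFER
  Position 4: 'c' vs 'c' => same
Positions that differ: 3

3


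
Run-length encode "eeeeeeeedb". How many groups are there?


Input: eeeeeeeedb
Scanning for consecutive runs:
  Group 1: 'e' x 8 (positions 0-7)
  Group 2: 'd' x 1 (positions 8-8)
  Group 3: 'b' x 1 (positions 9-9)
Total groups: 3

3


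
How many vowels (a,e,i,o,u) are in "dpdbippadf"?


Input: dpdbippadf
Checking each character:
  'd' at position 0: consonant
  'p' at position 1: consonant
  'd' at position 2: consonant
  'b' at position 3: consonant
  'i' at position 4: vowel (running total: 1)
  'p' at position 5: consonant
  'p' at position 6: consonant
  'a' at position 7: vowel (running total: 2)
  'd' at position 8: consonant
  'f' at position 9: consonant
Total vowels: 2

2


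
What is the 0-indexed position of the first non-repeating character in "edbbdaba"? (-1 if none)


Input: edbbdaba
Character frequencies:
  'a': 2
  'b': 3
  'd': 2
  'e': 1
Scanning left to right for freq == 1:
  Position 0 ('e'): unique! => answer = 0

0


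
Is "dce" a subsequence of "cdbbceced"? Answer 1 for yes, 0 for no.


Check if "dce" is a subsequence of "cdbbceced"
Greedy scan:
  Position 0 ('c'): no match needed
  Position 1 ('d'): matches sub[0] = 'd'
  Position 2 ('b'): no match needed
  Position 3 ('b'): no match needed
  Position 4 ('c'): matches sub[1] = 'c'
  Position 5 ('e'): matches sub[2] = 'e'
  Position 6 ('c'): no match needed
  Position 7 ('e'): no match needed
  Position 8 ('d'): no match needed
All 3 characters matched => is a subsequence

1


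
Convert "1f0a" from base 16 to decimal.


Input: "1f0a" in base 16
Positional expansion:
  Digit '1' (value 1) x 16^3 = 4096
  Digit 'f' (value 15) x 16^2 = 3840
  Digit '0' (value 0) x 16^1 = 0
  Digit 'a' (value 10) x 16^0 = 10
Sum = 7946

7946


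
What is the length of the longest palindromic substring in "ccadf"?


Input: "ccadf"
Checking substrings for palindromes:
  [0:2] "cc" (len 2) => palindrome
Longest palindromic substring: "cc" with length 2

2


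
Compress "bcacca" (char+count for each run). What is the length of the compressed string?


Input: bcacca
Runs:
  'b' x 1 => "b1"
  'c' x 1 => "c1"
  'a' x 1 => "a1"
  'c' x 2 => "c2"
  'a' x 1 => "a1"
Compressed: "b1c1a1c2a1"
Compressed length: 10

10


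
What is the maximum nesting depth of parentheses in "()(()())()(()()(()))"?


Input: "()(()())()(()()(()))"
Tracking depth:
  Position 0 '(': depth becomes 1
  Position 1 ')': depth becomes 0
  Position 2 '(': depth becomes 1
  Position 3 '(': depth becomes 2
  Position 4 ')': depth becomes 1
  Position 5 '(': depth becomes 2
  Position 6 ')': depth becomes 1
  Position 7 ')': depth becomes 0
  Position 8 '(': depth becomes 1
  Position 9 ')': depth becomes 0
  Position 10 '(': depth becomes 1
  Position 11 '(': depth becomes 2
  Position 12 ')': depth becomes 1
  Position 13 '(': depth becomes 2
  Position 14 ')': depth becomes 1
  Position 15 '(': depth becomes 2
  Position 16 '(': depth becomes 3
  Position 17 ')': depth becomes 2
  Position 18 ')': depth becomes 1
  Position 19 ')': depth becomes 0
Maximum depth reached: 3

3


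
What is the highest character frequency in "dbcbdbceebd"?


Input: dbcbdbceebd
Character counts:
  'b': 4
  'c': 2
  'd': 3
  'e': 2
Maximum frequency: 4

4


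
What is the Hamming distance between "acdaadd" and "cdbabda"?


Comparing "acdaadd" and "cdbabda" position by position:
  Position 0: 'a' vs 'c' => differ
  Position 1: 'c' vs 'd' => differ
  Position 2: 'd' vs 'b' => differ
  Position 3: 'a' vs 'a' => same
  Position 4: 'a' vs 'b' => differ
  Position 5: 'd' vs 'd' => same
  Position 6: 'd' vs 'a' => differ
Total differences (Hamming distance): 5

5


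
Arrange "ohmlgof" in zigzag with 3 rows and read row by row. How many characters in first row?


Zigzag "ohmlgof" into 3 rows:
Placing characters:
  'o' => row 0
  'h' => row 1
  'm' => row 2
  'l' => row 1
  'g' => row 0
  'o' => row 1
  'f' => row 2
Rows:
  Row 0: "og"
  Row 1: "hlo"
  Row 2: "mf"
First row length: 2

2


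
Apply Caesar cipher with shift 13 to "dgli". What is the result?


Caesar cipher: shift "dgli" by 13
  'd' (pos 3) + 13 = pos 16 = 'q'
  'g' (pos 6) + 13 = pos 19 = 't'
  'l' (pos 11) + 13 = pos 24 = 'y'
  'i' (pos 8) + 13 = pos 21 = 'v'
Result: qtyv

qtyv


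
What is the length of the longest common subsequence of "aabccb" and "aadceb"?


LCS of "aabccb" and "aadceb"
DP table:
           a    a    d    c    e    b
      0    0    0    0    0    0    0
  a   0    1    1    1    1    1    1
  a   0    1    2    2    2    2    2
  b   0    1    2    2    2    2    3
  c   0    1    2    2    3    3    3
  c   0    1    2    2    3    3    3
  b   0    1    2    2    3    3    4
LCS length = dp[6][6] = 4

4


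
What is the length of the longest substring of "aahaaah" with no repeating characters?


Input: "aahaaah"
Sliding window (track last position of each char):
  Position 0 ('a'): window [0,0] length 1 -- new best
  Position 1 ('a'): repeat (last at 0), move window start to 1
  Position 1 ('a'): window [1,1] length 1
  Position 2 ('h'): window [1,2] length 2 -- new best
  Position 3 ('a'): repeat (last at 1), move window start to 2
  Position 3 ('a'): window [2,3] length 2
  Position 4 ('a'): repeat (last at 3), move window start to 4
  Position 4 ('a'): window [4,4] length 1
  Position 5 ('a'): repeat (last at 4), move window start to 5
  Position 5 ('a'): window [5,5] length 1
  Position 6 ('h'): window [5,6] length 2
Longest substring with no repeats: "ah" with length 2

2


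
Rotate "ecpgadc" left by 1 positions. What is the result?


Input: "ecpgadc", rotate left by 1
First 1 characters: "e"
Remaining characters: "cpgadc"
Concatenate remaining + first: "cpgadc" + "e" = "cpgadce"

cpgadce


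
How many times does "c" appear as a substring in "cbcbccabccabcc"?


Searching for "c" in "cbcbccabccabcc"
Scanning each position:
  Position 0: "c" => MATCH
  Position 1: "b" => no
  Position 2: "c" => MATCH
  Position 3: "b" => no
  Position 4: "c" => MATCH
  Position 5: "c" => MATCH
  Position 6: "a" => no
  Position 7: "b" => no
  Position 8: "c" => MATCH
  Position 9: "c" => MATCH
  Position 10: "a" => no
  Position 11: "b" => no
  Position 12: "c" => MATCH
  Position 13: "c" => MATCH
Total occurrences: 8

8


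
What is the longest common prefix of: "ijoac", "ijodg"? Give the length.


Words: ijoac, ijodg
  Position 0: all 'i' => match
  Position 1: all 'j' => match
  Position 2: all 'o' => match
  Position 3: ('a', 'd') => mismatch, stop
LCP = "ijo" (length 3)

3


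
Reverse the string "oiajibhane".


Input: oiajibhane
Reading characters right to left:
  Position 9: 'e'
  Position 8: 'n'
  Position 7: 'a'
  Position 6: 'h'
  Position 5: 'b'
  Position 4: 'i'
  Position 3: 'j'
  Position 2: 'a'
  Position 1: 'i'
  Position 0: 'o'
Reversed: enahbijaio

enahbijaio


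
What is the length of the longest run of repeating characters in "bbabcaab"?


Input: "bbabcaab"
Scanning for longest run:
  Position 1 ('b'): continues run of 'b', length=2
  Position 2 ('a'): new char, reset run to 1
  Position 3 ('b'): new char, reset run to 1
  Position 4 ('c'): new char, reset run to 1
  Position 5 ('a'): new char, reset run to 1
  Position 6 ('a'): continues run of 'a', length=2
  Position 7 ('b'): new char, reset run to 1
Longest run: 'b' with length 2

2


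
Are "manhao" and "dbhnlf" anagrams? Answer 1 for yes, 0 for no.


Strings: "manhao", "dbhnlf"
Sorted first:  aahmno
Sorted second: bdfhln
Differ at position 0: 'a' vs 'b' => not anagrams

0


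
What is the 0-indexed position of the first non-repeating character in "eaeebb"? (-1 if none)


Input: eaeebb
Character frequencies:
  'a': 1
  'b': 2
  'e': 3
Scanning left to right for freq == 1:
  Position 0 ('e'): freq=3, skip
  Position 1 ('a'): unique! => answer = 1

1


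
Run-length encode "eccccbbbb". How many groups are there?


Input: eccccbbbb
Scanning for consecutive runs:
  Group 1: 'e' x 1 (positions 0-0)
  Group 2: 'c' x 4 (positions 1-4)
  Group 3: 'b' x 4 (positions 5-8)
Total groups: 3

3


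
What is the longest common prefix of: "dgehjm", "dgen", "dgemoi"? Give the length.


Words: dgehjm, dgen, dgemoi
  Position 0: all 'd' => match
  Position 1: all 'g' => match
  Position 2: all 'e' => match
  Position 3: ('h', 'n', 'm') => mismatch, stop
LCP = "dge" (length 3)

3


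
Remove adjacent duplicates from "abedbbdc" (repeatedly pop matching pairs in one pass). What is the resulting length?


Input: abedbbdc
Stack-based adjacent duplicate removal:
  Read 'a': push. Stack: a
  Read 'b': push. Stack: ab
  Read 'e': push. Stack: abe
  Read 'd': push. Stack: abed
  Read 'b': push. Stack: abedb
  Read 'b': matches stack top 'b' => pop. Stack: abed
  Read 'd': matches stack top 'd' => pop. Stack: abe
  Read 'c': push. Stack: abec
Final stack: "abec" (length 4)

4


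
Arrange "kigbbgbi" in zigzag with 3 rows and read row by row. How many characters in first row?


Zigzag "kigbbgbi" into 3 rows:
Placing characters:
  'k' => row 0
  'i' => row 1
  'g' => row 2
  'b' => row 1
  'b' => row 0
  'g' => row 1
  'b' => row 2
  'i' => row 1
Rows:
  Row 0: "kb"
  Row 1: "ibgi"
  Row 2: "gb"
First row length: 2

2


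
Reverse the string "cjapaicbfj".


Input: cjapaicbfj
Reading characters right to left:
  Position 9: 'j'
  Position 8: 'f'
  Position 7: 'b'
  Position 6: 'c'
  Position 5: 'i'
  Position 4: 'a'
  Position 3: 'p'
  Position 2: 'a'
  Position 1: 'j'
  Position 0: 'c'
Reversed: jfbciapajc

jfbciapajc


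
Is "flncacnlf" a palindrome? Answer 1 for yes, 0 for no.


Input: flncacnlf
Reversed: flncacnlf
  Compare pos 0 ('f') with pos 8 ('f'): match
  Compare pos 1 ('l') with pos 7 ('l'): match
  Compare pos 2 ('n') with pos 6 ('n'): match
  Compare pos 3 ('c') with pos 5 ('c'): match
Result: palindrome

1


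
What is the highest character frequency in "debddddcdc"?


Input: debddddcdc
Character counts:
  'b': 1
  'c': 2
  'd': 6
  'e': 1
Maximum frequency: 6

6


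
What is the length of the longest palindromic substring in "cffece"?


Input: "cffece"
Checking substrings for palindromes:
  [3:6] "ece" (len 3) => palindrome
  [1:3] "ff" (len 2) => palindrome
Longest palindromic substring: "ece" with length 3

3


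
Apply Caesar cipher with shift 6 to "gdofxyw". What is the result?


Caesar cipher: shift "gdofxyw" by 6
  'g' (pos 6) + 6 = pos 12 = 'm'
  'd' (pos 3) + 6 = pos 9 = 'j'
  'o' (pos 14) + 6 = pos 20 = 'u'
  'f' (pos 5) + 6 = pos 11 = 'l'
  'x' (pos 23) + 6 = pos 3 = 'd'
  'y' (pos 24) + 6 = pos 4 = 'e'
  'w' (pos 22) + 6 = pos 2 = 'c'
Result: mjuldec

mjuldec


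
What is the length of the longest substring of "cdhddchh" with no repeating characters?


Input: "cdhddchh"
Sliding window (track last position of each char):
  Position 0 ('c'): window [0,0] length 1 -- new best
  Position 1 ('d'): window [0,1] length 2 -- new best
  Position 2 ('h'): window [0,2] length 3 -- new best
  Position 3 ('d'): repeat (last at 1), move window start to 2
  Position 3 ('d'): window [2,3] length 2
  Position 4 ('d'): repeat (last at 3), move window start to 4
  Position 4 ('d'): window [4,4] length 1
  Position 5 ('c'): window [4,5] length 2
  Position 6 ('h'): window [4,6] length 3
  Position 7 ('h'): repeat (last at 6), move window start to 7
  Position 7 ('h'): window [7,7] length 1
Longest substring with no repeats: "cdh" with length 3

3


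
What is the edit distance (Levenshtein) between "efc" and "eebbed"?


Computing edit distance: "efc" -> "eebbed"
DP table:
           e    e    b    b    e    d
      0    1    2    3    4    5    6
  e   1    0    1    2    3    4    5
  f   2    1    1    2    3    4    5
  c   3    2    2    2    3    4    5
Edit distance = dp[3][6] = 5

5


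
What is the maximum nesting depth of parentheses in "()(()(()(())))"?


Input: "()(()(()(())))"
Tracking depth:
  Position 0 '(': depth becomes 1
  Position 1 ')': depth becomes 0
  Position 2 '(': depth becomes 1
  Position 3 '(': depth becomes 2
  Position 4 ')': depth becomes 1
  Position 5 '(': depth becomes 2
  Position 6 '(': depth becomes 3
  Position 7 ')': depth becomes 2
  Position 8 '(': depth becomes 3
  Position 9 '(': depth becomes 4
  Position 10 ')': depth becomes 3
  Position 11 ')': depth becomes 2
  Position 12 ')': depth becomes 1
  Position 13 ')': depth becomes 0
Maximum depth reached: 4

4


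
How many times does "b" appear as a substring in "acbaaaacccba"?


Searching for "b" in "acbaaaacccba"
Scanning each position:
  Position 0: "a" => no
  Position 1: "c" => no
  Position 2: "b" => MATCH
  Position 3: "a" => no
  Position 4: "a" => no
  Position 5: "a" => no
  Position 6: "a" => no
  Position 7: "c" => no
  Position 8: "c" => no
  Position 9: "c" => no
  Position 10: "b" => MATCH
  Position 11: "a" => no
Total occurrences: 2

2


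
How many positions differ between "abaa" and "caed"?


Comparing "abaa" and "caed" position by position:
  Position 0: 'a' vs 'c' => DIFFER
  Position 1: 'b' vs 'a' => DIFFER
  Position 2: 'a' vs 'e' => DIFFER
  Position 3: 'a' vs 'd' => DIFFER
Positions that differ: 4

4


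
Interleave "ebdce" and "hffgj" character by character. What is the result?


Interleaving "ebdce" and "hffgj":
  Position 0: 'e' from first, 'h' from second => "eh"
  Position 1: 'b' from first, 'f' from second => "bf"
  Position 2: 'd' from first, 'f' from second => "df"
  Position 3: 'c' from first, 'g' from second => "cg"
  Position 4: 'e' from first, 'j' from second => "ej"
Result: ehbfdfcgej

ehbfdfcgej


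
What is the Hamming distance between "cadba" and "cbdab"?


Comparing "cadba" and "cbdab" position by position:
  Position 0: 'c' vs 'c' => same
  Position 1: 'a' vs 'b' => differ
  Position 2: 'd' vs 'd' => same
  Position 3: 'b' vs 'a' => differ
  Position 4: 'a' vs 'b' => differ
Total differences (Hamming distance): 3

3


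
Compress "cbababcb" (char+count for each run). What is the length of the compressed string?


Input: cbababcb
Runs:
  'c' x 1 => "c1"
  'b' x 1 => "b1"
  'a' x 1 => "a1"
  'b' x 1 => "b1"
  'a' x 1 => "a1"
  'b' x 1 => "b1"
  'c' x 1 => "c1"
  'b' x 1 => "b1"
Compressed: "c1b1a1b1a1b1c1b1"
Compressed length: 16

16


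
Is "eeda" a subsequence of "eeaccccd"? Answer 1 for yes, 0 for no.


Check if "eeda" is a subsequence of "eeaccccd"
Greedy scan:
  Position 0 ('e'): matches sub[0] = 'e'
  Position 1 ('e'): matches sub[1] = 'e'
  Position 2 ('a'): no match needed
  Position 3 ('c'): no match needed
  Position 4 ('c'): no match needed
  Position 5 ('c'): no match needed
  Position 6 ('c'): no match needed
  Position 7 ('d'): matches sub[2] = 'd'
Only matched 3/4 characters => not a subsequence

0


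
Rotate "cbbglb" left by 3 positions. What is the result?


Input: "cbbglb", rotate left by 3
First 3 characters: "cbb"
Remaining characters: "glb"
Concatenate remaining + first: "glb" + "cbb" = "glbcbb"

glbcbb


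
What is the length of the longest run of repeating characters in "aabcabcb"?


Input: "aabcabcb"
Scanning for longest run:
  Position 1 ('a'): continues run of 'a', length=2
  Position 2 ('b'): new char, reset run to 1
  Position 3 ('c'): new char, reset run to 1
  Position 4 ('a'): new char, reset run to 1
  Position 5 ('b'): new char, reset run to 1
  Position 6 ('c'): new char, reset run to 1
  Position 7 ('b'): new char, reset run to 1
Longest run: 'a' with length 2

2


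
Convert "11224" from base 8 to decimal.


Input: "11224" in base 8
Positional expansion:
  Digit '1' (value 1) x 8^4 = 4096
  Digit '1' (value 1) x 8^3 = 512
  Digit '2' (value 2) x 8^2 = 128
  Digit '2' (value 2) x 8^1 = 16
  Digit '4' (value 4) x 8^0 = 4
Sum = 4756

4756


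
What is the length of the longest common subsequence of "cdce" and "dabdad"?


LCS of "cdce" and "dabdad"
DP table:
           d    a    b    d    a    d
      0    0    0    0    0    0    0
  c   0    0    0    0    0    0    0
  d   0    1    1    1    1    1    1
  c   0    1    1    1    1    1    1
  e   0    1    1    1    1    1    1
LCS length = dp[4][6] = 1

1


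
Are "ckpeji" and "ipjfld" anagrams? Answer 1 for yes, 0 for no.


Strings: "ckpeji", "ipjfld"
Sorted first:  ceijkp
Sorted second: dfijlp
Differ at position 0: 'c' vs 'd' => not anagrams

0


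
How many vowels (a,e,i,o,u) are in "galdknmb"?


Input: galdknmb
Checking each character:
  'g' at position 0: consonant
  'a' at position 1: vowel (running total: 1)
  'l' at position 2: consonant
  'd' at position 3: consonant
  'k' at position 4: consonant
  'n' at position 5: consonant
  'm' at position 6: consonant
  'b' at position 7: consonant
Total vowels: 1

1


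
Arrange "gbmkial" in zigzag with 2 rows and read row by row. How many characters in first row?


Zigzag "gbmkial" into 2 rows:
Placing characters:
  'g' => row 0
  'b' => row 1
  'm' => row 0
  'k' => row 1
  'i' => row 0
  'a' => row 1
  'l' => row 0
Rows:
  Row 0: "gmil"
  Row 1: "bka"
First row length: 4

4


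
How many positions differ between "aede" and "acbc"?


Comparing "aede" and "acbc" position by position:
  Position 0: 'a' vs 'a' => same
  Position 1: 'e' vs 'c' => DIFFER
  Position 2: 'd' vs 'b' => DIFFER
  Position 3: 'e' vs 'c' => DIFFER
Positions that differ: 3

3


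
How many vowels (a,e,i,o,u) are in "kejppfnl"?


Input: kejppfnl
Checking each character:
  'k' at position 0: consonant
  'e' at position 1: vowel (running total: 1)
  'j' at position 2: consonant
  'p' at position 3: consonant
  'p' at position 4: consonant
  'f' at position 5: consonant
  'n' at position 6: consonant
  'l' at position 7: consonant
Total vowels: 1

1


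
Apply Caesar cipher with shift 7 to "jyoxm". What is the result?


Caesar cipher: shift "jyoxm" by 7
  'j' (pos 9) + 7 = pos 16 = 'q'
  'y' (pos 24) + 7 = pos 5 = 'f'
  'o' (pos 14) + 7 = pos 21 = 'v'
  'x' (pos 23) + 7 = pos 4 = 'e'
  'm' (pos 12) + 7 = pos 19 = 't'
Result: qfvet

qfvet


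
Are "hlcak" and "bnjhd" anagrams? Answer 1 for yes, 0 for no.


Strings: "hlcak", "bnjhd"
Sorted first:  achkl
Sorted second: bdhjn
Differ at position 0: 'a' vs 'b' => not anagrams

0


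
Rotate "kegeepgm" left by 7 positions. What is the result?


Input: "kegeepgm", rotate left by 7
First 7 characters: "kegeepg"
Remaining characters: "m"
Concatenate remaining + first: "m" + "kegeepg" = "mkegeepg"

mkegeepg


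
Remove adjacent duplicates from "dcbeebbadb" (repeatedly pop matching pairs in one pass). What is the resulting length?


Input: dcbeebbadb
Stack-based adjacent duplicate removal:
  Read 'd': push. Stack: d
  Read 'c': push. Stack: dc
  Read 'b': push. Stack: dcb
  Read 'e': push. Stack: dcbe
  Read 'e': matches stack top 'e' => pop. Stack: dcb
  Read 'b': matches stack top 'b' => pop. Stack: dc
  Read 'b': push. Stack: dcb
  Read 'a': push. Stack: dcba
  Read 'd': push. Stack: dcbad
  Read 'b': push. Stack: dcbadb
Final stack: "dcbadb" (length 6)

6


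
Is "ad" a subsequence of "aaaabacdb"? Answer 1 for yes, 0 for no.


Check if "ad" is a subsequence of "aaaabacdb"
Greedy scan:
  Position 0 ('a'): matches sub[0] = 'a'
  Position 1 ('a'): no match needed
  Position 2 ('a'): no match needed
  Position 3 ('a'): no match needed
  Position 4 ('b'): no match needed
  Position 5 ('a'): no match needed
  Position 6 ('c'): no match needed
  Position 7 ('d'): matches sub[1] = 'd'
  Position 8 ('b'): no match needed
All 2 characters matched => is a subsequence

1


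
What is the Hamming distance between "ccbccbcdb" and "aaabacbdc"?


Comparing "ccbccbcdb" and "aaabacbdc" position by position:
  Position 0: 'c' vs 'a' => differ
  Position 1: 'c' vs 'a' => differ
  Position 2: 'b' vs 'a' => differ
  Position 3: 'c' vs 'b' => differ
  Position 4: 'c' vs 'a' => differ
  Position 5: 'b' vs 'c' => differ
  Position 6: 'c' vs 'b' => differ
  Position 7: 'd' vs 'd' => same
  Position 8: 'b' vs 'c' => differ
Total differences (Hamming distance): 8

8


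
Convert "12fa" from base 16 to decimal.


Input: "12fa" in base 16
Positional expansion:
  Digit '1' (value 1) x 16^3 = 4096
  Digit '2' (value 2) x 16^2 = 512
  Digit 'f' (value 15) x 16^1 = 240
  Digit 'a' (value 10) x 16^0 = 10
Sum = 4858

4858


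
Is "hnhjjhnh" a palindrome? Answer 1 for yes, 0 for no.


Input: hnhjjhnh
Reversed: hnhjjhnh
  Compare pos 0 ('h') with pos 7 ('h'): match
  Compare pos 1 ('n') with pos 6 ('n'): match
  Compare pos 2 ('h') with pos 5 ('h'): match
  Compare pos 3 ('j') with pos 4 ('j'): match
Result: palindrome

1


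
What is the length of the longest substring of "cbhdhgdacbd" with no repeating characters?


Input: "cbhdhgdacbd"
Sliding window (track last position of each char):
  Position 0 ('c'): window [0,0] length 1 -- new best
  Position 1 ('b'): window [0,1] length 2 -- new best
  Position 2 ('h'): window [0,2] length 3 -- new best
  Position 3 ('d'): window [0,3] length 4 -- new best
  Position 4 ('h'): repeat (last at 2), move window start to 3
  Position 4 ('h'): window [3,4] length 2
  Position 5 ('g'): window [3,5] length 3
  Position 6 ('d'): repeat (last at 3), move window start to 4
  Position 6 ('d'): window [4,6] length 3
  Position 7 ('a'): window [4,7] length 4
  Position 8 ('c'): window [4,8] length 5 -- new best
  Position 9 ('b'): window [4,9] length 6 -- new best
  Position 10 ('d'): repeat (last at 6), move window start to 7
  Position 10 ('d'): window [7,10] length 4
Longest substring with no repeats: "hgdacb" with length 6

6


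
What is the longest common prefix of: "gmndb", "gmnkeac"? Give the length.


Words: gmndb, gmnkeac
  Position 0: all 'g' => match
  Position 1: all 'm' => match
  Position 2: all 'n' => match
  Position 3: ('d', 'k') => mismatch, stop
LCP = "gmn" (length 3)

3


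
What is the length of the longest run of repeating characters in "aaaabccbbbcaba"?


Input: "aaaabccbbbcaba"
Scanning for longest run:
  Position 1 ('a'): continues run of 'a', length=2
  Position 2 ('a'): continues run of 'a', length=3
  Position 3 ('a'): continues run of 'a', length=4
  Position 4 ('b'): new char, reset run to 1
  Position 5 ('c'): new char, reset run to 1
  Position 6 ('c'): continues run of 'c', length=2
  Position 7 ('b'): new char, reset run to 1
  Position 8 ('b'): continues run of 'b', length=2
  Position 9 ('b'): continues run of 'b', length=3
  Position 10 ('c'): new char, reset run to 1
  Position 11 ('a'): new char, reset run to 1
  Position 12 ('b'): new char, reset run to 1
  Position 13 ('a'): new char, reset run to 1
Longest run: 'a' with length 4

4


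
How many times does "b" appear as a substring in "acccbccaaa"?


Searching for "b" in "acccbccaaa"
Scanning each position:
  Position 0: "a" => no
  Position 1: "c" => no
  Position 2: "c" => no
  Position 3: "c" => no
  Position 4: "b" => MATCH
  Position 5: "c" => no
  Position 6: "c" => no
  Position 7: "a" => no
  Position 8: "a" => no
  Position 9: "a" => no
Total occurrences: 1

1


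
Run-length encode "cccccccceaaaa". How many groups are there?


Input: cccccccceaaaa
Scanning for consecutive runs:
  Group 1: 'c' x 8 (positions 0-7)
  Group 2: 'e' x 1 (positions 8-8)
  Group 3: 'a' x 4 (positions 9-12)
Total groups: 3

3


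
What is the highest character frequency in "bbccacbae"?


Input: bbccacbae
Character counts:
  'a': 2
  'b': 3
  'c': 3
  'e': 1
Maximum frequency: 3

3


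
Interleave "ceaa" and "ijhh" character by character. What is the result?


Interleaving "ceaa" and "ijhh":
  Position 0: 'c' from first, 'i' from second => "ci"
  Position 1: 'e' from first, 'j' from second => "ej"
  Position 2: 'a' from first, 'h' from second => "ah"
  Position 3: 'a' from first, 'h' from second => "ah"
Result: ciejahah

ciejahah
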